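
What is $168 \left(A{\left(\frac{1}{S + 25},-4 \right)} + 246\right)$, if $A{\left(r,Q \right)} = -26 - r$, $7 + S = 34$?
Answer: $\frac{480438}{13} \approx 36957.0$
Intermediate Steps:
$S = 27$ ($S = -7 + 34 = 27$)
$168 \left(A{\left(\frac{1}{S + 25},-4 \right)} + 246\right) = 168 \left(\left(-26 - \frac{1}{27 + 25}\right) + 246\right) = 168 \left(\left(-26 - \frac{1}{52}\right) + 246\right) = 168 \left(- \frac{1353}{52} + 246\right) = 168 \cdot \frac{11439}{52} = \frac{480438}{13}$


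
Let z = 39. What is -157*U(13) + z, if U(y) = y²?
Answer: -26494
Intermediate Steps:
-157*U(13) + z = -157*13² + 39 = -157*169 + 39 = -26533 + 39 = -26494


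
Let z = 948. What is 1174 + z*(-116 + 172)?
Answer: 54262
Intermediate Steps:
1174 + z*(-116 + 172) = 1174 + 948*(-116 + 172) = 1174 + 948*56 = 1174 + 53088 = 54262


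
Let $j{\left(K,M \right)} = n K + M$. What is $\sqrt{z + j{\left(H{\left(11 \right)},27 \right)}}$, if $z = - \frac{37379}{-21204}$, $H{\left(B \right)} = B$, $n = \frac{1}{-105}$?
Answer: $\frac{\sqrt{438445942655}}{123690} \approx 5.3533$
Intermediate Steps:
$n = - \frac{1}{105} \approx -0.0095238$
$j{\left(K,M \right)} = M - \frac{K}{105}$ ($j{\left(K,M \right)} = - \frac{K}{105} + M = M - \frac{K}{105}$)
$z = \frac{37379}{21204}$ ($z = \left(-37379\right) \left(- \frac{1}{21204}\right) = \frac{37379}{21204} \approx 1.7628$)
$\sqrt{z + j{\left(H{\left(11 \right)},27 \right)}} = \sqrt{\frac{37379}{21204} + \left(27 - \frac{11}{105}\right)} = \sqrt{\frac{37379}{21204} + \frac{2824}{105}} = \sqrt{\frac{21268297}{742140}} = \frac{\sqrt{438445942655}}{123690}$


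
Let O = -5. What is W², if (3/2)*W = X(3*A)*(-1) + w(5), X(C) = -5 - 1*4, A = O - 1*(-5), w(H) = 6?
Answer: 100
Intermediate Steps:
A = 0 (A = -5 - 1*(-5) = -5 + 5 = 0)
X(C) = -9 (X(C) = -5 - 4 = -9)
W = 10 (W = 2*(-9*(-1) + 6)/3 = 2*(9 + 6)/3 = (⅔)*15 = 10)
W² = 10² = 100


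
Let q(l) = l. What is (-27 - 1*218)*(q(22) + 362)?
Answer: -94080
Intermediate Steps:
(-27 - 1*218)*(q(22) + 362) = (-27 - 1*218)*(22 + 362) = (-27 - 218)*384 = -245*384 = -94080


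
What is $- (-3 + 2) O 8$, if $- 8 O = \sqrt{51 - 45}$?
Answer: $- \sqrt{6} \approx -2.4495$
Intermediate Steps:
$O = - \frac{\sqrt{6}}{8}$ ($O = - \frac{\sqrt{51 - 45}}{8} = - \frac{\sqrt{6}}{8} \approx -0.30619$)
$- (-3 + 2) O 8 = - (-3 + 2) \left(- \frac{\sqrt{6}}{8}\right) 8 = \left(-1\right) \left(-1\right) \left(- \frac{\sqrt{6}}{8}\right) 8 = 1 \left(- \frac{\sqrt{6}}{8}\right) 8 = - \frac{\sqrt{6}}{8} \cdot 8 = - \sqrt{6}$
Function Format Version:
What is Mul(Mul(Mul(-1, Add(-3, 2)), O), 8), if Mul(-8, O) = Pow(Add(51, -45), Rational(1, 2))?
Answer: Mul(-1, Pow(6, Rational(1, 2))) ≈ -2.4495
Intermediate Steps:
O = Mul(Rational(-1, 8), Pow(6, Rational(1, 2))) (O = Mul(Rational(-1, 8), Pow(Add(51, -45), Rational(1, 2))) = Mul(Rational(-1, 8), Pow(6, Rational(1, 2))) ≈ -0.30619)
Mul(Mul(Mul(-1, Add(-3, 2)), O), 8) = Mul(Mul(Mul(-1, Add(-3, 2)), Mul(Rational(-1, 8), Pow(6, Rational(1, 2)))), 8) = Mul(Mul(Mul(-1, -1), Mul(Rational(-1, 8), Pow(6, Rational(1, 2)))), 8) = Mul(Mul(1, Mul(Rational(-1, 8), Pow(6, Rational(1, 2)))), 8) = Mul(Mul(Rational(-1, 8), Pow(6, Rational(1, 2))), 8) = Mul(-1, Pow(6, Rational(1, 2)))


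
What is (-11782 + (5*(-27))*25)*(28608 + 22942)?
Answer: -781343350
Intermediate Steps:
(-11782 + (5*(-27))*25)*(28608 + 22942) = (-11782 - 135*25)*51550 = (-11782 - 3375)*51550 = -15157*51550 = -781343350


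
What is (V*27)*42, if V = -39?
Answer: -44226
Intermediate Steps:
(V*27)*42 = -39*27*42 = -1053*42 = -44226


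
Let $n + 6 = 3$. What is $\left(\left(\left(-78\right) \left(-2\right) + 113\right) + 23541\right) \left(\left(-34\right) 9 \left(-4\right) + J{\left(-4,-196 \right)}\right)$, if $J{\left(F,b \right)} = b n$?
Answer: $43143720$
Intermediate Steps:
$n = -3$ ($n = -6 + 3 = -3$)
$J{\left(F,b \right)} = - 3 b$ ($J{\left(F,b \right)} = b \left(-3\right) = - 3 b$)
$\left(\left(\left(-78\right) \left(-2\right) + 113\right) + 23541\right) \left(\left(-34\right) 9 \left(-4\right) + J{\left(-4,-196 \right)}\right) = \left(\left(\left(-78\right) \left(-2\right) + 113\right) + 23541\right) \left(\left(-34\right) 9 \left(-4\right) - -588\right) = \left(\left(156 + 113\right) + 23541\right) \left(\left(-306\right) \left(-4\right) + 588\right) = \left(269 + 23541\right) \left(1224 + 588\right) = 23810 \cdot 1812 = 43143720$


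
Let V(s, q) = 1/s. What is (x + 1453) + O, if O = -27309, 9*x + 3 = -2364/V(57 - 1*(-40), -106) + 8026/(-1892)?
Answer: -437070203/8514 ≈ -51336.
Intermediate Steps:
x = -216932219/8514 (x = -⅓ + (-2364/(1/(57 - 1*(-40))) + 8026/(-1892))/9 = -⅓ + (-2364/(1/(57 + 40)) + 8026*(-1/1892))/9 = -⅓ + (-2364/(1/97) - 4013/946)/9 = -⅓ + (-2364/1/97 - 4013/946)/9 = -⅓ + (-2364*97 - 4013/946)/9 = -⅓ + (-229308 - 4013/946)/9 = -⅓ + (⅑)*(-216929381/946) = -⅓ - 216929381/8514 = -216932219/8514 ≈ -25479.)
(x + 1453) + O = (-216932219/8514 + 1453) - 27309 = -204561377/8514 - 27309 = -437070203/8514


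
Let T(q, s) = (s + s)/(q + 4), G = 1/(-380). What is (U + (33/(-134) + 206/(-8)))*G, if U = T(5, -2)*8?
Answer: 71279/916560 ≈ 0.077768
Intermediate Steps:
G = -1/380 ≈ -0.0026316
T(q, s) = 2*s/(4 + q) (T(q, s) = (2*s)/(4 + q) = 2*s/(4 + q))
U = -32/9 (U = (2*(-2)/(4 + 5))*8 = (2*(-2)/9)*8 = (2*(-2)*(⅑))*8 = -4/9*8 = -32/9 ≈ -3.5556)
(U + (33/(-134) + 206/(-8)))*G = (-32/9 + (33/(-134) + 206/(-8)))*(-1/380) = (-32/9 + (33*(-1/134) + 206*(-⅛)))*(-1/380) = (-32/9 + (-33/134 - 103/4))*(-1/380) = (-32/9 - 6967/268)*(-1/380) = -71279/2412*(-1/380) = 71279/916560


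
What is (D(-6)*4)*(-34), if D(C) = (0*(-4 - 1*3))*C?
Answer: 0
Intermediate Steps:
D(C) = 0 (D(C) = (0*(-4 - 3))*C = (0*(-7))*C = 0*C = 0)
(D(-6)*4)*(-34) = (0*4)*(-34) = 0*(-34) = 0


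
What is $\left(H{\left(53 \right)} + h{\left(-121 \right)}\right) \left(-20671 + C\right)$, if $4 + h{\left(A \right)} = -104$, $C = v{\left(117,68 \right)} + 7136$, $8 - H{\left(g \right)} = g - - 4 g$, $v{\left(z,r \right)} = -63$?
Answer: $4963270$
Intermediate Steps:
$H{\left(g \right)} = 8 - 5 g$ ($H{\left(g \right)} = 8 - \left(g - - 4 g\right) = 8 - \left(g + 4 g\right) = 8 - 5 g$)
$C = 7073$ ($C = -63 + 7136 = 7073$)
$h{\left(A \right)} = -108$ ($h{\left(A \right)} = -4 - 104 = -108$)
$\left(H{\left(53 \right)} + h{\left(-121 \right)}\right) \left(-20671 + C\right) = \left(\left(8 - 265\right) - 108\right) \left(-20671 + 7073\right) = \left(\left(8 - 265\right) - 108\right) \left(-13598\right) = \left(-257 - 108\right) \left(-13598\right) = \left(-365\right) \left(-13598\right) = 4963270$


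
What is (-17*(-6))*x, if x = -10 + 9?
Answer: -102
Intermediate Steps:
x = -1
(-17*(-6))*x = -17*(-6)*(-1) = 102*(-1) = -102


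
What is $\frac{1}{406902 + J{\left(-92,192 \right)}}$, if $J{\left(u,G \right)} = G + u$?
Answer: $\frac{1}{407002} \approx 2.457 \cdot 10^{-6}$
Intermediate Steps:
$\frac{1}{406902 + J{\left(-92,192 \right)}} = \frac{1}{406902 + \left(192 - 92\right)} = \frac{1}{406902 + 100} = \frac{1}{407002}$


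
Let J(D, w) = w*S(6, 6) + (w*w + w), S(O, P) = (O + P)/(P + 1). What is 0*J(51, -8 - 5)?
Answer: 0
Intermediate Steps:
S(O, P) = (O + P)/(1 + P)
J(D, w) = w² + 19*w/7 (J(D, w) = w*((6 + 6)/(1 + 6)) + (w*w + w) = w*(12/7) + (w² + w) = w*((⅐)*12) + (w + w²) = w*(12/7) + (w + w²) = 12*w/7 + (w + w²) = w² + 19*w/7)
0*J(51, -8 - 5) = 0*((-8 - 5)*(19 + 7*(-8 - 5))/7) = 0*((⅐)*(-13)*(19 + 7*(-13))) = 0*((⅐)*(-13)*(19 - 91)) = 0*((⅐)*(-13)*(-72)) = 0*(936/7) = 0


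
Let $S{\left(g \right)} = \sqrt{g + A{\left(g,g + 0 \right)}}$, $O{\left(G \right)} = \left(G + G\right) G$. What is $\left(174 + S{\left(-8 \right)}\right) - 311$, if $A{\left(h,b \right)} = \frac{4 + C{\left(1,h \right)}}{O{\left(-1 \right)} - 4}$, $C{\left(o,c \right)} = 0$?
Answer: $-137 + i \sqrt{10} \approx -137.0 + 3.1623 i$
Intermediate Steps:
$O{\left(G \right)} = 2 G^{2}$ ($O{\left(G \right)} = 2 G G = 2 G^{2}$)
$A{\left(h,b \right)} = -2$ ($A{\left(h,b \right)} = \frac{4 + 0}{2 \left(-1\right)^{2} - 4} = \frac{4}{2 \cdot 1 - 4} = \frac{4}{2 - 4} = \frac{4}{-2} = 4 \left(- \frac{1}{2}\right) = -2$)
$S{\left(g \right)} = \sqrt{-2 + g}$ ($S{\left(g \right)} = \sqrt{g - 2} = \sqrt{-2 + g}$)
$\left(174 + S{\left(-8 \right)}\right) - 311 = \left(174 + \sqrt{-2 - 8}\right) - 311 = \left(174 + \sqrt{-10}\right) - 311 = \left(174 + i \sqrt{10}\right) - 311 = -137 + i \sqrt{10}$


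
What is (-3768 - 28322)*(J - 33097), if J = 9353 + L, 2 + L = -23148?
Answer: 1504828460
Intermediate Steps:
L = -23150 (L = -2 - 23148 = -23150)
J = -13797 (J = 9353 - 23150 = -13797)
(-3768 - 28322)*(J - 33097) = (-3768 - 28322)*(-13797 - 33097) = -32090*(-46894) = 1504828460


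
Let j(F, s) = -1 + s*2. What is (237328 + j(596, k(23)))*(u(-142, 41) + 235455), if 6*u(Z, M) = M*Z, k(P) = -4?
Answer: 166942999826/3 ≈ 5.5648e+10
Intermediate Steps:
u(Z, M) = M*Z/6 (u(Z, M) = (M*Z)/6 = M*Z/6)
j(F, s) = -1 + 2*s
(237328 + j(596, k(23)))*(u(-142, 41) + 235455) = (237328 + (-1 + 2*(-4)))*((⅙)*41*(-142) + 235455) = (237328 + (-1 - 8))*(-2911/3 + 235455) = (237328 - 9)*(703454/3) = 237319*(703454/3) = 166942999826/3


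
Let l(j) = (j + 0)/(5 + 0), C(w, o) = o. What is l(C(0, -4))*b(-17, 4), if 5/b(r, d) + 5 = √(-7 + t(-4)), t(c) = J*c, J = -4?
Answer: 2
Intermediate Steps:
l(j) = j/5
t(c) = -4*c
b(r, d) = -5/2 (b(r, d) = 5/(-5 + √(-7 - 4*(-4))) = 5/(-5 + √(-7 + 16)) = 5/(-5 + √9) = 5/(-5 + 3) = 5/(-2) = 5*(-½) = -5/2)
l(C(0, -4))*b(-17, 4) = ((⅕)*(-4))*(-5/2) = -⅘*(-5/2) = 2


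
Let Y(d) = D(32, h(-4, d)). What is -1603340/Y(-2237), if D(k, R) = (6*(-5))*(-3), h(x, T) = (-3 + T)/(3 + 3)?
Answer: -160334/9 ≈ -17815.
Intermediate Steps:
h(x, T) = -½ + T/6 (h(x, T) = (-3 + T)/6 = (-3 + T)*(⅙) = -½ + T/6)
D(k, R) = 90 (D(k, R) = -30*(-3) = 90)
Y(d) = 90
-1603340/Y(-2237) = -1603340/90 = -1603340*1/90 = -160334/9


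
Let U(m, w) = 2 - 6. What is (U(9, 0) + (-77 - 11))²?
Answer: 8464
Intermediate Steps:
U(m, w) = -4
(U(9, 0) + (-77 - 11))² = (-4 + (-77 - 11))² = (-4 - 88)² = (-92)² = 8464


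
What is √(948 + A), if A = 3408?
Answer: 66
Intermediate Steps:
√(948 + A) = √(948 + 3408) = √4356 = 66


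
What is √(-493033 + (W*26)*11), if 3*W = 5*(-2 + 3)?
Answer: I*√4433007/3 ≈ 701.82*I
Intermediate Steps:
W = 5/3 (W = (5*(-2 + 3))/3 = (5*1)/3 = (⅓)*5 = 5/3 ≈ 1.6667)
√(-493033 + (W*26)*11) = √(-493033 + ((5/3)*26)*11) = √(-493033 + (130/3)*11) = √(-493033 + 1430/3) = √(-1477669/3) = I*√4433007/3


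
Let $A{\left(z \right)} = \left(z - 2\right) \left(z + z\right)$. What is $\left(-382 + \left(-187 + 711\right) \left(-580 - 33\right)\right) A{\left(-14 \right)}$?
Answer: $-144074112$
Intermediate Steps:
$A{\left(z \right)} = 2 z \left(-2 + z\right)$ ($A{\left(z \right)} = \left(-2 + z\right) 2 z = 2 z \left(-2 + z\right)$)
$\left(-382 + \left(-187 + 711\right) \left(-580 - 33\right)\right) A{\left(-14 \right)} = \left(-382 + \left(-187 + 711\right) \left(-580 - 33\right)\right) 2 \left(-14\right) \left(-2 - 14\right) = \left(-382 + 524 \left(-613\right)\right) 2 \left(-14\right) \left(-16\right) = \left(-382 - 321212\right) 448 = \left(-321594\right) 448 = -144074112$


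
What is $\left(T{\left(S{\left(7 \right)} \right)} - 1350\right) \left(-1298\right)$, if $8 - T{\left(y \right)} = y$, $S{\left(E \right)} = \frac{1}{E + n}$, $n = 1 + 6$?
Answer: $\frac{12194061}{7} \approx 1.742 \cdot 10^{6}$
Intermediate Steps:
$n = 7$
$S{\left(E \right)} = \frac{1}{7 + E}$ ($S{\left(E \right)} = \frac{1}{E + 7} = \frac{1}{7 + E}$)
$T{\left(y \right)} = 8 - y$
$\left(T{\left(S{\left(7 \right)} \right)} - 1350\right) \left(-1298\right) = \left(\left(8 - \frac{1}{7 + 7}\right) - 1350\right) \left(-1298\right) = \left(\left(8 - \frac{1}{14}\right) - 1350\right) \left(-1298\right) = \left(\frac{111}{14} - 1350\right) \left(-1298\right) = \left(- \frac{18789}{14}\right) \left(-1298\right) = \frac{12194061}{7}$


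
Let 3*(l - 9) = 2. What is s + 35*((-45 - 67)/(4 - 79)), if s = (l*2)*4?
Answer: 648/5 ≈ 129.60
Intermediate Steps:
l = 29/3 (l = 9 + (1/3)*2 = 9 + 2/3 = 29/3 ≈ 9.6667)
s = 232/3 (s = ((29/3)*2)*4 = (58/3)*4 = 232/3 ≈ 77.333)
s + 35*((-45 - 67)/(4 - 79)) = 232/3 + 35*((-45 - 67)/(4 - 79)) = 232/3 + 35*(-112/(-75)) = 232/3 + 35*(-112*(-1/75)) = 232/3 + 35*(112/75) = 232/3 + 784/15 = 648/5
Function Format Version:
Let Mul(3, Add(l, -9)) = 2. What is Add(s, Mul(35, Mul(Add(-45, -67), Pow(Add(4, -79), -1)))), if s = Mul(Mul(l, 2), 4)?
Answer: Rational(648, 5) ≈ 129.60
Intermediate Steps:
l = Rational(29, 3) (l = Add(9, Mul(Rational(1, 3), 2)) = Add(9, Rational(2, 3)) = Rational(29, 3) ≈ 9.6667)
s = Rational(232, 3) (s = Mul(Mul(Rational(29, 3), 2), 4) = Mul(Rational(58, 3), 4) = Rational(232, 3) ≈ 77.333)
Add(s, Mul(35, Mul(Add(-45, -67), Pow(Add(4, -79), -1)))) = Add(Rational(232, 3), Mul(35, Mul(Add(-45, -67), Pow(Add(4, -79), -1)))) = Add(Rational(232, 3), Mul(35, Mul(-112, Pow(-75, -1)))) = Add(Rational(232, 3), Mul(35, Mul(-112, Rational(-1, 75)))) = Add(Rational(232, 3), Mul(35, Rational(112, 75))) = Add(Rational(232, 3), Rational(784, 15)) = Rational(648, 5)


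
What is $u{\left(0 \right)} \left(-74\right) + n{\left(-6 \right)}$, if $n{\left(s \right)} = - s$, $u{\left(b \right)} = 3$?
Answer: $-216$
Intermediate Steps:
$u{\left(0 \right)} \left(-74\right) + n{\left(-6 \right)} = 3 \left(-74\right) - -6 = -222 + 6 = -216$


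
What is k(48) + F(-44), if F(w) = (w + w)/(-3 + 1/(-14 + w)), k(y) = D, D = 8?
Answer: 6504/175 ≈ 37.166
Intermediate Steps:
k(y) = 8
F(w) = 2*w/(-3 + 1/(-14 + w)) (F(w) = (2*w)/(-3 + 1/(-14 + w)) = 2*w/(-3 + 1/(-14 + w)))
k(48) + F(-44) = 8 + 2*(-44)*(14 - 1*(-44))/(-43 + 3*(-44)) = 8 + 2*(-44)*(14 + 44)/(-43 - 132) = 8 + 2*(-44)*58/(-175) = 8 + 2*(-44)*(-1/175)*58 = 8 + 5104/175 = 6504/175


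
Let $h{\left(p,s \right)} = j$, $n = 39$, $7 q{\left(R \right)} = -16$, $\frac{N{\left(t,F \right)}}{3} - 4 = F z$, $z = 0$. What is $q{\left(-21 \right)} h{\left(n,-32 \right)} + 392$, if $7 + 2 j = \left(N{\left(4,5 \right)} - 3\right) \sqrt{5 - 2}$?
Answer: $400 - \frac{72 \sqrt{3}}{7} \approx 382.18$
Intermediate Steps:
$N{\left(t,F \right)} = 12$ ($N{\left(t,F \right)} = 12 + 3 F 0 = 12 + 3 \cdot 0 = 12 + 0 = 12$)
$q{\left(R \right)} = - \frac{16}{7}$ ($q{\left(R \right)} = \frac{1}{7} \left(-16\right) = - \frac{16}{7}$)
$j = - \frac{7}{2} + \frac{9 \sqrt{3}}{2}$ ($j = - \frac{7}{2} + \frac{\left(12 - 3\right) \sqrt{5 - 2}}{2} = - \frac{7}{2} + \frac{9 \sqrt{3}}{2} \approx 4.2942$)
$h{\left(p,s \right)} = - \frac{7}{2} + \frac{9 \sqrt{3}}{2}$
$q{\left(-21 \right)} h{\left(n,-32 \right)} + 392 = - \frac{16 \left(- \frac{7}{2} + \frac{9 \sqrt{3}}{2}\right)}{7} + 392 = \left(8 - \frac{72 \sqrt{3}}{7}\right) + 392 = 400 - \frac{72 \sqrt{3}}{7}$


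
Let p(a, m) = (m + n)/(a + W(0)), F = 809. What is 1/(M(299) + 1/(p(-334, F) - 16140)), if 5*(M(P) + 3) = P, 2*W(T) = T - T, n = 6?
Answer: 5391575/306241126 ≈ 0.017606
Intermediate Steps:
W(T) = 0 (W(T) = (T - T)/2 = (1/2)*0 = 0)
M(P) = -3 + P/5
p(a, m) = (6 + m)/a (p(a, m) = (m + 6)/(a + 0) = (6 + m)/a)
1/(M(299) + 1/(p(-334, F) - 16140)) = 1/((-3 + (1/5)*299) + 1/((6 + 809)/(-334) - 16140)) = 1/((-3 + 299/5) + 1/(-1/334*815 - 16140)) = 1/(284/5 + 1/(-815/334 - 16140)) = 1/(284/5 + 1/(-5391575/334)) = 1/(284/5 - 334/5391575) = 1/(306241126/5391575) = 5391575/306241126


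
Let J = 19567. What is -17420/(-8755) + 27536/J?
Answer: 6846292/2015401 ≈ 3.3970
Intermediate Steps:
-17420/(-8755) + 27536/J = -17420/(-8755) + 27536/19567 = -17420*(-1/8755) + 27536*(1/19567) = 3484/1751 + 27536/19567 = 6846292/2015401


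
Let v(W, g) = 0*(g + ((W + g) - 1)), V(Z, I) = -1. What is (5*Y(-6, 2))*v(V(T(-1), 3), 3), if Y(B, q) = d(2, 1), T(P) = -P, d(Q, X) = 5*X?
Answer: 0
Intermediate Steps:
Y(B, q) = 5 (Y(B, q) = 5*1 = 5)
v(W, g) = 0 (v(W, g) = 0*(g + (-1 + W + g)) = 0*(-1 + W + 2*g) = 0)
(5*Y(-6, 2))*v(V(T(-1), 3), 3) = (5*5)*0 = 25*0 = 0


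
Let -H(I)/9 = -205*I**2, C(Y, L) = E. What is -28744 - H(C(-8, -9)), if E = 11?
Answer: -251989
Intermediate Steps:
C(Y, L) = 11
H(I) = 1845*I**2 (H(I) = -(-1845)*I**2 = 1845*I**2)
-28744 - H(C(-8, -9)) = -28744 - 1845*11**2 = -28744 - 1845*121 = -28744 - 1*223245 = -28744 - 223245 = -251989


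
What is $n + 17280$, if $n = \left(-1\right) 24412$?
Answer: $-7132$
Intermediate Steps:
$n = -24412$
$n + 17280 = -24412 + 17280 = -7132$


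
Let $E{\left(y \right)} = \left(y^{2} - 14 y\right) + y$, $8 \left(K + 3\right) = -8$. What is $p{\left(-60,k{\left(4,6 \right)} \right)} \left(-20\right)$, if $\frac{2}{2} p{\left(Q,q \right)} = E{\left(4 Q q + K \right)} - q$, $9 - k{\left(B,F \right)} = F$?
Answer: $-10671700$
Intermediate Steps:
$k{\left(B,F \right)} = 9 - F$
$K = -4$ ($K = -3 + \frac{1}{8} \left(-8\right) = -3 - 1 = -4$)
$E{\left(y \right)} = y^{2} - 13 y$
$p{\left(Q,q \right)} = - q + \left(-17 + 4 Q q\right) \left(-4 + 4 Q q\right)$ ($p{\left(Q,q \right)} = \left(4 Q q - 4\right) \left(-13 + \left(4 Q q - 4\right)\right) - q = \left(-4 + 4 Q q\right) \left(-13 + \left(-4 + 4 Q q\right)\right) - q = \left(-4 + 4 Q q\right) \left(-17 + 4 Q q\right) - q = \left(-17 + 4 Q q\right) \left(-4 + 4 Q q\right) - q = - q + \left(-17 + 4 Q q\right) \left(-4 + 4 Q q\right)$)
$p{\left(-60,k{\left(4,6 \right)} \right)} \left(-20\right) = \left(- (9 - 6) + 4 \left(-1 - 60 \left(9 - 6\right)\right) \left(-17 + 4 \left(-60\right) \left(9 - 6\right)\right)\right) \left(-20\right) = \left(\left(-1\right) 3 + 4 \left(-1 - 180\right) \left(-17 + 4 \left(-60\right) 3\right)\right) \left(-20\right) = \left(-3 + 4 \left(-1 - 180\right) \left(-17 - 720\right)\right) \left(-20\right) = \left(-3 + 4 \left(-181\right) \left(-737\right)\right) \left(-20\right) = \left(-3 + 533588\right) \left(-20\right) = 533585 \left(-20\right) = -10671700$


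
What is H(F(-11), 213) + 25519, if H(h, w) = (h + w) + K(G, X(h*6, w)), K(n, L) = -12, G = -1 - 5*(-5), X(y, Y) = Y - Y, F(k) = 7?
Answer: 25727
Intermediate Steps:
X(y, Y) = 0
G = 24 (G = -1 + 25 = 24)
H(h, w) = -12 + h + w (H(h, w) = (h + w) - 12 = -12 + h + w)
H(F(-11), 213) + 25519 = (-12 + 7 + 213) + 25519 = 208 + 25519 = 25727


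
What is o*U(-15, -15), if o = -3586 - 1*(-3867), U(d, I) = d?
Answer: -4215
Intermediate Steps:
o = 281 (o = -3586 + 3867 = 281)
o*U(-15, -15) = 281*(-15) = -4215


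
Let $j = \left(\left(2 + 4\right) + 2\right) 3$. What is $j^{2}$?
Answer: $576$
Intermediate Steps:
$j = 24$ ($j = \left(6 + 2\right) 3 = 8 \cdot 3 = 24$)
$j^{2} = 24^{2} = 576$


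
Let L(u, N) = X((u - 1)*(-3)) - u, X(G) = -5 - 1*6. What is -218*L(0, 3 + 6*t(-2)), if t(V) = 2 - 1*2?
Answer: 2398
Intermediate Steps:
t(V) = 0 (t(V) = 2 - 2 = 0)
X(G) = -11 (X(G) = -5 - 6 = -11)
L(u, N) = -11 - u
-218*L(0, 3 + 6*t(-2)) = -218*(-11 - 1*0) = -218*(-11 + 0) = -218*(-11) = 2398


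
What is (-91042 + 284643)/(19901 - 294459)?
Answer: -193601/274558 ≈ -0.70514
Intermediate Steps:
(-91042 + 284643)/(19901 - 294459) = 193601/(-274558) = 193601*(-1/274558) = -193601/274558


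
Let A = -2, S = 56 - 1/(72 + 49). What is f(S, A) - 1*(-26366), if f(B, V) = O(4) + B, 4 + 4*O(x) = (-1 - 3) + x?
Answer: 3196940/121 ≈ 26421.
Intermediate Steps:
O(x) = -2 + x/4 (O(x) = -1 + ((-1 - 3) + x)/4 = -1 + (-4 + x)/4 = -1 + (-1 + x/4) = -2 + x/4)
S = 6775/121 (S = 56 - 1/121 = 6775/121 ≈ 55.992)
f(B, V) = -1 + B (f(B, V) = (-2 + (¼)*4) + B = (-2 + 1) + B = -1 + B)
f(S, A) - 1*(-26366) = (-1 + 6775/121) - 1*(-26366) = 6654/121 + 26366 = 3196940/121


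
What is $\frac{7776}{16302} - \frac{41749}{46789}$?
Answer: $- \frac{52793489}{127125713} \approx -0.41529$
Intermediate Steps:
$\frac{7776}{16302} - \frac{41749}{46789} = 7776 \cdot \frac{1}{16302} - \frac{41749}{46789} = \frac{1296}{2717} - \frac{41749}{46789} = - \frac{52793489}{127125713}$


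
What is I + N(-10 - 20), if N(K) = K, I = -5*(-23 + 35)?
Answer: -90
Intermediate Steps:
I = -60 (I = -5*12 = -60)
I + N(-10 - 20) = -60 + (-10 - 20) = -60 - 30 = -90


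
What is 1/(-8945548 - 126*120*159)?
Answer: -1/11349628 ≈ -8.8109e-8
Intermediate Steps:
1/(-8945548 - 126*120*159) = 1/(-8945548 - 15120*159) = 1/(-8945548 - 2404080) = 1/(-11349628) = -1/11349628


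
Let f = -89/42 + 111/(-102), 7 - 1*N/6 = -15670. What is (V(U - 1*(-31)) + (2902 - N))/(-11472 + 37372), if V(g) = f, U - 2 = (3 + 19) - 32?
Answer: -6509053/1849260 ≈ -3.5198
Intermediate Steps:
N = 94062 (N = 42 - 6*(-15670) = 42 + 94020 = 94062)
U = -8 (U = 2 + ((3 + 19) - 32) = 2 + (22 - 32) = 2 - 10 = -8)
f = -1145/357 (f = -89*1/42 + 111*(-1/102) = -89/42 - 37/34 = -1145/357 ≈ -3.2073)
V(g) = -1145/357
(V(U - 1*(-31)) + (2902 - N))/(-11472 + 37372) = (-1145/357 + (2902 - 1*94062))/(-11472 + 37372) = (-1145/357 + (2902 - 94062))/25900 = (-1145/357 - 91160)*(1/25900) = -32545265/357*1/25900 = -6509053/1849260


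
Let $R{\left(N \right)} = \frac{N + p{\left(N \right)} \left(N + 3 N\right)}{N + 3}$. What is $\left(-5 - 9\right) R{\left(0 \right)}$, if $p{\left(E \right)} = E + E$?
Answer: $0$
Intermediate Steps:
$p{\left(E \right)} = 2 E$
$R{\left(N \right)} = \frac{N + 8 N^{2}}{3 + N}$ ($R{\left(N \right)} = \frac{N + 2 N \left(N + 3 N\right)}{N + 3} = \frac{N + 2 N 4 N}{3 + N} = \frac{N + 8 N^{2}}{3 + N}$)
$\left(-5 - 9\right) R{\left(0 \right)} = \left(-5 - 9\right) \frac{0 \left(1 + 8 \cdot 0\right)}{3 + 0} = - 14 \frac{0 \left(1 + 0\right)}{3} = - 14 \cdot 0 \cdot \frac{1}{3} \cdot 1 = \left(-14\right) 0 = 0$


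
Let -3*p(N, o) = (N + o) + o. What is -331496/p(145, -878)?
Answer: -331496/537 ≈ -617.31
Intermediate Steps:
p(N, o) = -2*o/3 - N/3 (p(N, o) = -((N + o) + o)/3 = -(N + 2*o)/3 = -2*o/3 - N/3)
-331496/p(145, -878) = -331496/(-2/3*(-878) - 1/3*145) = -331496/(1756/3 - 145/3) = -331496/537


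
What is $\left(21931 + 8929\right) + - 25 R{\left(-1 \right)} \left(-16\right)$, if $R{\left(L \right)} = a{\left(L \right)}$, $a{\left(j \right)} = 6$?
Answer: $33260$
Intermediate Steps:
$R{\left(L \right)} = 6$
$\left(21931 + 8929\right) + - 25 R{\left(-1 \right)} \left(-16\right) = \left(21931 + 8929\right) + \left(-25\right) 6 \left(-16\right) = 30860 - -2400 = 30860 + 2400 = 33260$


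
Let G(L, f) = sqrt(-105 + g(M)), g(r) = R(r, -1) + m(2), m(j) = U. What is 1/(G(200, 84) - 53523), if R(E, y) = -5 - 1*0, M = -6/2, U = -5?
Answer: -53523/2864711644 - I*sqrt(115)/2864711644 ≈ -1.8684e-5 - 3.7434e-9*I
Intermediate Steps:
m(j) = -5
M = -3 (M = -6*1/2 = -3)
R(E, y) = -5 (R(E, y) = -5 + 0 = -5)
g(r) = -10 (g(r) = -5 - 5 = -10)
G(L, f) = I*sqrt(115) (G(L, f) = sqrt(-105 - 10) = sqrt(-115) = I*sqrt(115))
1/(G(200, 84) - 53523) = 1/(I*sqrt(115) - 53523) = 1/(-53523 + I*sqrt(115))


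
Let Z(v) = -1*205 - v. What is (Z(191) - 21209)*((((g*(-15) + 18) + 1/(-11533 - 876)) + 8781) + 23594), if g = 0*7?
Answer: -8684448121280/12409 ≈ -6.9985e+8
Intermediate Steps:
g = 0
Z(v) = -205 - v
(Z(191) - 21209)*((((g*(-15) + 18) + 1/(-11533 - 876)) + 8781) + 23594) = ((-205 - 1*191) - 21209)*((((0*(-15) + 18) + 1/(-11533 - 876)) + 8781) + 23594) = ((-205 - 191) - 21209)*((((0 + 18) + 1/(-12409)) + 8781) + 23594) = (-396 - 21209)*(((18 - 1/12409) + 8781) + 23594) = -21605*((223361/12409 + 8781) + 23594) = -21605*(109186790/12409 + 23594) = -21605*401964736/12409 = -8684448121280/12409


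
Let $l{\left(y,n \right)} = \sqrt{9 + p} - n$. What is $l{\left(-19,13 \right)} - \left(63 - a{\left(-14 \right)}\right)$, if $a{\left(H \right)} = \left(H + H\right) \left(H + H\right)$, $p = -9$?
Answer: $708$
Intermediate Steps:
$a{\left(H \right)} = 4 H^{2}$ ($a{\left(H \right)} = 2 H 2 H = 4 H^{2}$)
$l{\left(y,n \right)} = - n$ ($l{\left(y,n \right)} = \sqrt{9 - 9} - n = \sqrt{0} - n = 0 - n = - n$)
$l{\left(-19,13 \right)} - \left(63 - a{\left(-14 \right)}\right) = \left(-1\right) 13 - \left(63 - 4 \left(-14\right)^{2}\right) = -13 - \left(63 - 4 \cdot 196\right) = -13 - \left(63 - 784\right) = -13 - -721 = -13 + 721 = 708$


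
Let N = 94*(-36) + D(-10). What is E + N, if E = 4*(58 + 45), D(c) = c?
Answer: -2982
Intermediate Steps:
E = 412 (E = 4*103 = 412)
N = -3394 (N = 94*(-36) - 10 = -3384 - 10 = -3394)
E + N = 412 - 3394 = -2982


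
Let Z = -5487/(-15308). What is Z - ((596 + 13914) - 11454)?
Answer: -46775761/15308 ≈ -3055.6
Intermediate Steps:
Z = 5487/15308 (Z = -5487*(-1/15308) = 5487/15308 ≈ 0.35844)
Z - ((596 + 13914) - 11454) = 5487/15308 - ((596 + 13914) - 11454) = 5487/15308 - (14510 - 11454) = 5487/15308 - 1*3056 = 5487/15308 - 3056 = -46775761/15308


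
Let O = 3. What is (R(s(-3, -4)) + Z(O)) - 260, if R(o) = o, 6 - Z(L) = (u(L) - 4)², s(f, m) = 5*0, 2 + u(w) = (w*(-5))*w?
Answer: -2855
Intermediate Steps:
u(w) = -2 - 5*w² (u(w) = -2 + (w*(-5))*w = -2 + (-5*w)*w = -2 - 5*w²)
s(f, m) = 0
Z(L) = 6 - (-6 - 5*L²)² (Z(L) = 6 - ((-2 - 5*L²) - 4)² = 6 - (-6 - 5*L²)²)
(R(s(-3, -4)) + Z(O)) - 260 = (0 + (6 - (6 + 5*3²)²)) - 260 = (0 + (6 - (6 + 5*9)²)) - 260 = (0 + (6 - (6 + 45)²)) - 260 = (0 + (6 - 1*51²)) - 260 = (0 + (6 - 1*2601)) - 260 = (0 + (6 - 2601)) - 260 = (0 - 2595) - 260 = -2595 - 260 = -2855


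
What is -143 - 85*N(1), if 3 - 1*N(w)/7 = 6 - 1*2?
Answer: 452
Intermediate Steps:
N(w) = -7 (N(w) = 21 - 7*(6 - 1*2) = 21 - 7*(6 - 2) = 21 - 7*4 = 21 - 28 = -7)
-143 - 85*N(1) = -143 - 85*(-7) = -143 + 595 = 452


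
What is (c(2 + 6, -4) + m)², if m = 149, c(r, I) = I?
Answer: 21025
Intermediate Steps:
(c(2 + 6, -4) + m)² = (-4 + 149)² = 145² = 21025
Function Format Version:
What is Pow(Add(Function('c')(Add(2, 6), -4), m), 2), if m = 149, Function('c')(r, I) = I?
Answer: 21025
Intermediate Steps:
Pow(Add(Function('c')(Add(2, 6), -4), m), 2) = Pow(Add(-4, 149), 2) = Pow(145, 2) = 21025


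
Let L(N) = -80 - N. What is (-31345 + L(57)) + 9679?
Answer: -21803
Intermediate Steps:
(-31345 + L(57)) + 9679 = (-31345 + (-80 - 1*57)) + 9679 = (-31345 + (-80 - 57)) + 9679 = (-31345 - 137) + 9679 = -31482 + 9679 = -21803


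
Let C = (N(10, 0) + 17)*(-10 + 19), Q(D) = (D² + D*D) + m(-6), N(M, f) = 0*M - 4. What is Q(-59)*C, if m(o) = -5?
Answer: 813969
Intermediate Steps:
N(M, f) = -4 (N(M, f) = 0 - 4 = -4)
Q(D) = -5 + 2*D² (Q(D) = (D² + D*D) - 5 = (D² + D²) - 5 = 2*D² - 5 = -5 + 2*D²)
C = 117 (C = (-4 + 17)*(-10 + 19) = 13*9 = 117)
Q(-59)*C = (-5 + 2*(-59)²)*117 = (-5 + 2*3481)*117 = (-5 + 6962)*117 = 6957*117 = 813969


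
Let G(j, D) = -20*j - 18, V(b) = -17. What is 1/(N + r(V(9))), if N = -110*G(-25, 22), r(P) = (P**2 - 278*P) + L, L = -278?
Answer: -1/48283 ≈ -2.0711e-5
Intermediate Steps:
r(P) = -278 + P**2 - 278*P (r(P) = (P**2 - 278*P) - 278 = -278 + P**2 - 278*P)
G(j, D) = -18 - 20*j
N = -53020 (N = -110*(-18 - 20*(-25)) = -110*(-18 + 500) = -110*482 = -53020)
1/(N + r(V(9))) = 1/(-53020 + (-278 + (-17)**2 - 278*(-17))) = 1/(-53020 + (-278 + 289 + 4726)) = 1/(-53020 + 4737) = 1/(-48283) = -1/48283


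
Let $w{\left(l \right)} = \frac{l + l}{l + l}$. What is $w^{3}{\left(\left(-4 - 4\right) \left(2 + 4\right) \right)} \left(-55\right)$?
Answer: $-55$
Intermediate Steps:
$w{\left(l \right)} = 1$ ($w{\left(l \right)} = \frac{2 l}{2 l} = 2 l \frac{1}{2 l} = 1$)
$w^{3}{\left(\left(-4 - 4\right) \left(2 + 4\right) \right)} \left(-55\right) = 1^{3} \left(-55\right) = 1 \left(-55\right) = -55$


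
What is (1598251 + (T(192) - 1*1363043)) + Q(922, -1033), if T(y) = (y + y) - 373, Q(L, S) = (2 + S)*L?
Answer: -715363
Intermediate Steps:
Q(L, S) = L*(2 + S)
T(y) = -373 + 2*y (T(y) = 2*y - 373 = -373 + 2*y)
(1598251 + (T(192) - 1*1363043)) + Q(922, -1033) = (1598251 + ((-373 + 2*192) - 1*1363043)) + 922*(2 - 1033) = (1598251 + ((-373 + 384) - 1363043)) + 922*(-1031) = (1598251 + (11 - 1363043)) - 950582 = (1598251 - 1363032) - 950582 = 235219 - 950582 = -715363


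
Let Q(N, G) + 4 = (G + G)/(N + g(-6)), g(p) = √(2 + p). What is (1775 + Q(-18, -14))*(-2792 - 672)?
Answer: -251742736/41 - 24248*I/41 ≈ -6.1401e+6 - 591.42*I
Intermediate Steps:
Q(N, G) = -4 + 2*G/(N + 2*I) (Q(N, G) = -4 + (G + G)/(N + √(2 - 6)) = -4 + (2*G)/(N + √(-4)) = -4 + (2*G)/(N + 2*I) = -4 + 2*G/(N + 2*I))
(1775 + Q(-18, -14))*(-2792 - 672) = (1775 + 2*(-14 - 4*I - 2*(-18))/(-18 + 2*I))*(-2792 - 672) = (1775 + 2*((-18 - 2*I)/328)*(-14 - 4*I + 36))*(-3464) = (1775 + 2*((-18 - 2*I)/328)*(22 - 4*I))*(-3464) = (1775 + (-18 - 2*I)*(22 - 4*I)/164)*(-3464) = -6148600 - 866*(-18 - 2*I)*(22 - 4*I)/41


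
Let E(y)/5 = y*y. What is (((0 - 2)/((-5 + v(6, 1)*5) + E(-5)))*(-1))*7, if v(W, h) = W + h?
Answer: 14/155 ≈ 0.090323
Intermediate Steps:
E(y) = 5*y² (E(y) = 5*(y*y) = 5*y²)
(((0 - 2)/((-5 + v(6, 1)*5) + E(-5)))*(-1))*7 = (((0 - 2)/((-5 + (6 + 1)*5) + 5*(-5)²))*(-1))*7 = (-2/((-5 + 7*5) + 5*25)*(-1))*7 = (-2/((-5 + 35) + 125)*(-1))*7 = (-2/(30 + 125)*(-1))*7 = (-2/155*(-1))*7 = (-2*1/155*(-1))*7 = -2/155*(-1)*7 = (2/155)*7 = 14/155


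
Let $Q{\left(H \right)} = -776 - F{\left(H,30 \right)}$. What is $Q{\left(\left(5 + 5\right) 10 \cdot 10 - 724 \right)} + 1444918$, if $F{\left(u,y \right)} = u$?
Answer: $1443866$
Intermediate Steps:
$Q{\left(H \right)} = -776 - H$
$Q{\left(\left(5 + 5\right) 10 \cdot 10 - 724 \right)} + 1444918 = \left(-776 - \left(\left(5 + 5\right) 10 \cdot 10 - 724\right)\right) + 1444918 = \left(-776 - \left(10 \cdot 10 \cdot 10 - 724\right)\right) + 1444918 = \left(-776 - \left(100 \cdot 10 - 724\right)\right) + 1444918 = \left(-776 - \left(1000 - 724\right)\right) + 1444918 = \left(-776 - 276\right) + 1444918 = -1052 + 1444918 = 1443866$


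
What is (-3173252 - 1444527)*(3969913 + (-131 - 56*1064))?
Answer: -18056430210242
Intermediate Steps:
(-3173252 - 1444527)*(3969913 + (-131 - 56*1064)) = -4617779*(3969913 + (-131 - 59584)) = -4617779*(3969913 - 59715) = -4617779*3910198 = -18056430210242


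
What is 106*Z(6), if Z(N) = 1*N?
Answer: 636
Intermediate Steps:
Z(N) = N
106*Z(6) = 106*6 = 636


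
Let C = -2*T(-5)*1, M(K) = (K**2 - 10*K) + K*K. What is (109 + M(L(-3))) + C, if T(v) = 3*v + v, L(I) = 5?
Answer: 149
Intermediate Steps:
T(v) = 4*v
M(K) = -10*K + 2*K**2 (M(K) = (K**2 - 10*K) + K**2 = -10*K + 2*K**2)
C = 40 (C = -8*(-5)*1 = -2*(-20)*1 = 40*1 = 40)
(109 + M(L(-3))) + C = (109 + 2*5*(-5 + 5)) + 40 = (109 + 2*5*0) + 40 = (109 + 0) + 40 = 109 + 40 = 149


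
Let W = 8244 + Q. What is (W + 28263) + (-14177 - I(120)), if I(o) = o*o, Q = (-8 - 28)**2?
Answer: 9226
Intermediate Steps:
Q = 1296 (Q = (-36)**2 = 1296)
I(o) = o**2
W = 9540 (W = 8244 + 1296 = 9540)
(W + 28263) + (-14177 - I(120)) = (9540 + 28263) + (-14177 - 1*120**2) = 37803 + (-14177 - 1*14400) = 37803 + (-14177 - 14400) = 37803 - 28577 = 9226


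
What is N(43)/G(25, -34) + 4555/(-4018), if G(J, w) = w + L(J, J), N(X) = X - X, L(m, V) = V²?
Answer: -4555/4018 ≈ -1.1336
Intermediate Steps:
N(X) = 0
G(J, w) = w + J²
N(43)/G(25, -34) + 4555/(-4018) = 0/(-34 + 25²) + 4555/(-4018) = 0/(-34 + 625) + 4555*(-1/4018) = 0/591 - 4555/4018 = 0*(1/591) - 4555/4018 = 0 - 4555/4018 = -4555/4018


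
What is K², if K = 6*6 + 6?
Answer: 1764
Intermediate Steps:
K = 42 (K = 36 + 6 = 42)
K² = 42² = 1764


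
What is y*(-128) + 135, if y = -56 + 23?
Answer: 4359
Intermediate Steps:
y = -33
y*(-128) + 135 = -33*(-128) + 135 = 4224 + 135 = 4359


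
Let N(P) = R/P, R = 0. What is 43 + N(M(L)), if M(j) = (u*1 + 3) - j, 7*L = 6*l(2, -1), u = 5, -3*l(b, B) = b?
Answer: 43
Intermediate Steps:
l(b, B) = -b/3
L = -4/7 (L = (6*(-⅓*2))/7 = (6*(-⅔))/7 = (⅐)*(-4) = -4/7 ≈ -0.57143)
M(j) = 8 - j (M(j) = (5*1 + 3) - j = (5 + 3) - j = 8 - j)
N(P) = 0 (N(P) = 0/P = 0)
43 + N(M(L)) = 43 + 0 = 43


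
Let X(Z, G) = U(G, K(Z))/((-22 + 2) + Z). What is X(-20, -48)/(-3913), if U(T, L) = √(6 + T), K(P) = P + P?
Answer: I*√42/156520 ≈ 4.1405e-5*I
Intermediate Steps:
K(P) = 2*P
X(Z, G) = √(6 + G)/(-20 + Z) (X(Z, G) = √(6 + G)/((-22 + 2) + Z) = √(6 + G)/(-20 + Z))
X(-20, -48)/(-3913) = (√(6 - 48)/(-20 - 20))/(-3913) = (√(-42)/(-40))*(-1/3913) = -I*√42/40*(-1/3913) = I*√42/156520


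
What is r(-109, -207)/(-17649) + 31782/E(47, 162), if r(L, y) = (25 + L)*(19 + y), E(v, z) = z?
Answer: 10340041/52947 ≈ 195.29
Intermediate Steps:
r(L, y) = (19 + y)*(25 + L)
r(-109, -207)/(-17649) + 31782/E(47, 162) = (475 + 19*(-109) + 25*(-207) - 109*(-207))/(-17649) + 31782/162 = (475 - 2071 - 5175 + 22563)*(-1/17649) + 31782*(1/162) = 15792*(-1/17649) + 5297/27 = -5264/5883 + 5297/27 = 10340041/52947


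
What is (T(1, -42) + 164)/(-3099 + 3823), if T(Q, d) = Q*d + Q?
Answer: 123/724 ≈ 0.16989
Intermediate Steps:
T(Q, d) = Q + Q*d
(T(1, -42) + 164)/(-3099 + 3823) = (1*(1 - 42) + 164)/(-3099 + 3823) = (1*(-41) + 164)/724 = (-41 + 164)*(1/724) = 123*(1/724) = 123/724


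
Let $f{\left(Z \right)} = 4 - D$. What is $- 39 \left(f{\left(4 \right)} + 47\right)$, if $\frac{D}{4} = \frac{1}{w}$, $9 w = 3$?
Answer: $-1521$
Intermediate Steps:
$w = \frac{1}{3}$ ($w = \frac{1}{9} \cdot 3 = \frac{1}{3} \approx 0.33333$)
$D = 12$ ($D = 4 \frac{1}{\frac{1}{3}} = 4 \cdot 3 = 12$)
$f{\left(Z \right)} = -8$ ($f{\left(Z \right)} = 4 - 12 = -8$)
$- 39 \left(f{\left(4 \right)} + 47\right) = - 39 \left(-8 + 47\right) = \left(-39\right) 39 = -1521$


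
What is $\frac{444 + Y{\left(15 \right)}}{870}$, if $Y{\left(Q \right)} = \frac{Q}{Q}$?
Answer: $\frac{89}{174} \approx 0.51149$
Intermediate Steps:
$Y{\left(Q \right)} = 1$
$\frac{444 + Y{\left(15 \right)}}{870} = \frac{444 + 1}{870} = 445 \cdot \frac{1}{870} = \frac{89}{174}$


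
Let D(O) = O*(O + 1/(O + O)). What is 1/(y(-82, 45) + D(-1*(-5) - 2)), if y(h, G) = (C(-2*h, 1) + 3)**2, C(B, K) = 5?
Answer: 2/147 ≈ 0.013605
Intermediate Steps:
y(h, G) = 64 (y(h, G) = (5 + 3)**2 = 8**2 = 64)
D(O) = O*(O + 1/(2*O))
1/(y(-82, 45) + D(-1*(-5) - 2)) = 1/(64 + (1/2 + (-1*(-5) - 2)**2)) = 1/(64 + (1/2 + (5 - 2)**2)) = 1/(64 + (1/2 + 3**2)) = 1/(64 + (1/2 + 9)) = 1/(64 + 19/2) = 1/(147/2) = 2/147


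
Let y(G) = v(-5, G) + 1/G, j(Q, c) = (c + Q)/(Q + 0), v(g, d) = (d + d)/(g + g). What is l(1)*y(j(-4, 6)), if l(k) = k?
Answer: -19/10 ≈ -1.9000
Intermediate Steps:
v(g, d) = d/g (v(g, d) = (2*d)/((2*g)) = (2*d)*(1/(2*g)) = d/g)
j(Q, c) = (Q + c)/Q
y(G) = 1/G - G/5 (y(G) = G/(-5) + 1/G = G*(-⅕) + 1/G = -G/5 + 1/G = 1/G - G/5)
l(1)*y(j(-4, 6)) = 1*(1/((-4 + 6)/(-4)) - (-4 + 6)/(5*(-4))) = 1*(1/(-¼*2) - (-1)*2/20) = 1*(1/(-½) - ⅕*(-½)) = 1*(-2 + ⅒) = 1*(-19/10) = -19/10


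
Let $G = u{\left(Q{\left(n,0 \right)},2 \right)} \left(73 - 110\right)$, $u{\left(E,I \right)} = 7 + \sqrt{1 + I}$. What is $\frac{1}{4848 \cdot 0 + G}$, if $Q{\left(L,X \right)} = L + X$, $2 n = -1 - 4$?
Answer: $- \frac{7}{1702} + \frac{\sqrt{3}}{1702} \approx -0.0030952$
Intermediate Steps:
$n = - \frac{5}{2}$ ($n = \frac{-1 - 4}{2} = \frac{1}{2} \left(-5\right) = - \frac{5}{2} \approx -2.5$)
$G = -259 - 37 \sqrt{3}$ ($G = \left(7 + \sqrt{1 + 2}\right) \left(73 - 110\right) = \left(7 + \sqrt{3}\right) \left(-37\right) = -259 - 37 \sqrt{3} \approx -323.09$)
$\frac{1}{4848 \cdot 0 + G} = \frac{1}{4848 \cdot 0 - \left(259 + 37 \sqrt{3}\right)} = \frac{1}{0 - \left(259 + 37 \sqrt{3}\right)} = \frac{1}{-259 - 37 \sqrt{3}}$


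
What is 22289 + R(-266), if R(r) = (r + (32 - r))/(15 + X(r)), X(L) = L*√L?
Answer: 419508424249/18821321 + 8512*I*√266/18821321 ≈ 22289.0 + 0.007376*I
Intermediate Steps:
X(L) = L^(3/2)
R(r) = 32/(15 + r^(3/2)) (R(r) = (r + (32 - r))/(15 + r^(3/2)) = 32/(15 + r^(3/2)))
22289 + R(-266) = 22289 + 32/(15 + (-266)^(3/2)) = 22289 + 32/(15 - 266*I*√266)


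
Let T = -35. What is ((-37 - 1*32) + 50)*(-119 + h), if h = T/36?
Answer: 82061/36 ≈ 2279.5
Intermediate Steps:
h = -35/36 ≈ -0.97222
((-37 - 1*32) + 50)*(-119 + h) = ((-37 - 1*32) + 50)*(-119 - 35/36) = ((-37 - 32) + 50)*(-4319/36) = (-69 + 50)*(-4319/36) = -19*(-4319/36) = 82061/36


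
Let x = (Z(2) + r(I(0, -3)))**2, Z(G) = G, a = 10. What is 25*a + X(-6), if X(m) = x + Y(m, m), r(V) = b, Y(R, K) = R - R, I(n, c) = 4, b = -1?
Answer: 251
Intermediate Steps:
Y(R, K) = 0
r(V) = -1
x = 1 (x = (2 - 1)**2 = 1**2 = 1)
X(m) = 1 (X(m) = 1 + 0 = 1)
25*a + X(-6) = 25*10 + 1 = 250 + 1 = 251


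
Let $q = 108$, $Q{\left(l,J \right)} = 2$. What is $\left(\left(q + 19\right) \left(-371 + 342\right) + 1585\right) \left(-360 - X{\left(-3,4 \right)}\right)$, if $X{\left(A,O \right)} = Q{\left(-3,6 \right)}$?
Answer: $759476$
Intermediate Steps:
$X{\left(A,O \right)} = 2$
$\left(\left(q + 19\right) \left(-371 + 342\right) + 1585\right) \left(-360 - X{\left(-3,4 \right)}\right) = \left(\left(108 + 19\right) \left(-371 + 342\right) + 1585\right) \left(-360 - 2\right) = \left(127 \left(-29\right) + 1585\right) \left(-360 - 2\right) = \left(-3683 + 1585\right) \left(-362\right) = \left(-2098\right) \left(-362\right) = 759476$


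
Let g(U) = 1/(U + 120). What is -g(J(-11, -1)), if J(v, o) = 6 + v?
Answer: -1/115 ≈ -0.0086956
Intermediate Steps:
g(U) = 1/(120 + U)
-g(J(-11, -1)) = -1/(120 + (6 - 11)) = -1/(120 - 5) = -1/115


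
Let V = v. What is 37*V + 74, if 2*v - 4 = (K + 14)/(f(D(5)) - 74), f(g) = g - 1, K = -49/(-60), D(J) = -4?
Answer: 1370147/9480 ≈ 144.53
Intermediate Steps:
K = 49/60 (K = -49*(-1/60) = 49/60 ≈ 0.81667)
f(g) = -1 + g
v = 18071/9480 (v = 2 + ((49/60 + 14)/((-1 - 4) - 74))/2 = 2 + (889/(60*(-5 - 74)))/2 = 2 + ((889/60)/(-79))/2 = 2 + ((889/60)*(-1/79))/2 = 2 + (½)*(-889/4740) = 2 - 889/9480 = 18071/9480 ≈ 1.9062)
V = 18071/9480 ≈ 1.9062
37*V + 74 = 37*(18071/9480) + 74 = 668627/9480 + 74 = 1370147/9480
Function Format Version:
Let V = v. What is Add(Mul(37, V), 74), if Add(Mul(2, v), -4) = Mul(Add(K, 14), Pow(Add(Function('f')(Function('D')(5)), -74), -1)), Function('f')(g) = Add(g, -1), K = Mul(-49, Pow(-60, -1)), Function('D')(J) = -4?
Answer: Rational(1370147, 9480) ≈ 144.53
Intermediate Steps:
K = Rational(49, 60) (K = Mul(-49, Rational(-1, 60)) = Rational(49, 60) ≈ 0.81667)
Function('f')(g) = Add(-1, g)
v = Rational(18071, 9480) (v = Add(2, Mul(Rational(1, 2), Mul(Add(Rational(49, 60), 14), Pow(Add(Add(-1, -4), -74), -1)))) = Add(2, Mul(Rational(1, 2), Mul(Rational(889, 60), Pow(Add(-5, -74), -1)))) = Add(2, Mul(Rational(1, 2), Mul(Rational(889, 60), Pow(-79, -1)))) = Add(2, Mul(Rational(1, 2), Mul(Rational(889, 60), Rational(-1, 79)))) = Add(2, Mul(Rational(1, 2), Rational(-889, 4740))) = Add(2, Rational(-889, 9480)) = Rational(18071, 9480) ≈ 1.9062)
V = Rational(18071, 9480) ≈ 1.9062
Add(Mul(37, V), 74) = Add(Mul(37, Rational(18071, 9480)), 74) = Add(Rational(668627, 9480), 74) = Rational(1370147, 9480)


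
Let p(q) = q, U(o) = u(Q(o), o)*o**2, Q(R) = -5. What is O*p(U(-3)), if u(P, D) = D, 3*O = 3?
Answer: -27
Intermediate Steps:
O = 1 (O = (1/3)*3 = 1)
U(o) = o**3 (U(o) = o*o**2 = o**3)
O*p(U(-3)) = 1*(-3)**3 = 1*(-27) = -27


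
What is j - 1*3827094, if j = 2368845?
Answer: -1458249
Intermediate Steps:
j - 1*3827094 = 2368845 - 1*3827094 = 2368845 - 3827094 = -1458249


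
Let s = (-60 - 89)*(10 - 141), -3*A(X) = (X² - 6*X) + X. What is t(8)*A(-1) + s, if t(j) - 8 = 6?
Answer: 19491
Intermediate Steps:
A(X) = -X²/3 + 5*X/3 (A(X) = -((X² - 6*X) + X)/3 = -(X² - 5*X)/3 = -X²/3 + 5*X/3)
s = 19519 (s = -149*(-131) = 19519)
t(j) = 14 (t(j) = 8 + 6 = 14)
t(8)*A(-1) + s = 14*((⅓)*(-1)*(5 - 1*(-1))) + 19519 = 14*((⅓)*(-1)*(5 + 1)) + 19519 = 14*((⅓)*(-1)*6) + 19519 = 14*(-2) + 19519 = -28 + 19519 = 19491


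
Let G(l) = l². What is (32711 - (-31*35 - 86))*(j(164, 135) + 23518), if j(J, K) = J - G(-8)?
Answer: 800225076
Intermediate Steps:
j(J, K) = -64 + J (j(J, K) = J - 1*(-8)² = J - 1*64 = J - 64 = -64 + J)
(32711 - (-31*35 - 86))*(j(164, 135) + 23518) = (32711 - (-31*35 - 86))*((-64 + 164) + 23518) = (32711 - (-1085 - 86))*(100 + 23518) = (32711 - 1*(-1171))*23618 = (32711 + 1171)*23618 = 33882*23618 = 800225076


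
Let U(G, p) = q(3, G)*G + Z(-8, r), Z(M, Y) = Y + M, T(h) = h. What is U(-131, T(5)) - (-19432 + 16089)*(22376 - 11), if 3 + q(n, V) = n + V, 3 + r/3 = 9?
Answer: 74783366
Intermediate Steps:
r = 18 (r = -9 + 3*9 = -9 + 27 = 18)
Z(M, Y) = M + Y
q(n, V) = -3 + V + n (q(n, V) = -3 + (n + V) = -3 + (V + n) = -3 + V + n)
U(G, p) = 10 + G² (U(G, p) = (-3 + G + 3)*G + (-8 + 18) = G*G + 10 = G² + 10 = 10 + G²)
U(-131, T(5)) - (-19432 + 16089)*(22376 - 11) = (10 + (-131)²) - (-19432 + 16089)*(22376 - 11) = (10 + 17161) - (-3343)*22365 = 17171 - 1*(-74766195) = 17171 + 74766195 = 74783366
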